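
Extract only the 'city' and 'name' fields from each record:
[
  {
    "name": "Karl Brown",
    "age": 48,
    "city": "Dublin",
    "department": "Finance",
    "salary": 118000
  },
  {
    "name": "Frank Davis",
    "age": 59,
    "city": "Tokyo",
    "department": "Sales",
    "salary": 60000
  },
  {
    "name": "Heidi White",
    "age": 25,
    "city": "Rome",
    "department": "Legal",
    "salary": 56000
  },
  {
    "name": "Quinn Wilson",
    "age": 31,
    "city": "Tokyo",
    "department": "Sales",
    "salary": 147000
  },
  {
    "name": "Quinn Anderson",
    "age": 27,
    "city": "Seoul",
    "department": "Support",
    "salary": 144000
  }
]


Original: 5 records with fields: name, age, city, department, salary
Keep: ['city', 'name']
Drop: ['age', 'department', 'salary']
Result: 5 records, 2 fields each

[
  {
    "city": "Dublin",
    "name": "Karl Brown"
  },
  {
    "city": "Tokyo",
    "name": "Frank Davis"
  },
  {
    "city": "Rome",
    "name": "Heidi White"
  },
  {
    "city": "Tokyo",
    "name": "Quinn Wilson"
  },
  {
    "city": "Seoul",
    "name": "Quinn Anderson"
  }
]


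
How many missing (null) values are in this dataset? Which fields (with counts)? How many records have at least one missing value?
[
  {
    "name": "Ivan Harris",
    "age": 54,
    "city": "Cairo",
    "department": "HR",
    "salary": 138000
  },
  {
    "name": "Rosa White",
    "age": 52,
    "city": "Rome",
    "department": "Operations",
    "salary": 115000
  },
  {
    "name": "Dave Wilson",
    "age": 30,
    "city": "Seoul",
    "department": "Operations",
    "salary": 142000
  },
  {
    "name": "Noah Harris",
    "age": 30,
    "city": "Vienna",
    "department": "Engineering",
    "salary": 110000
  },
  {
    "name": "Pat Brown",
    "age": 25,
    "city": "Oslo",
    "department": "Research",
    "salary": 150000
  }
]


Checking for missing (null) values in 5 records:

  Ivan Harris: complete
  Rosa White: complete
  Dave Wilson: complete
  Noah Harris: complete
  Pat Brown: complete

Per field:
  name: 0 missing
  age: 0 missing
  city: 0 missing
  department: 0 missing
  salary: 0 missing

Total missing values: 0
Records with any missing: 0

0 missing values (none); 0 incomplete records


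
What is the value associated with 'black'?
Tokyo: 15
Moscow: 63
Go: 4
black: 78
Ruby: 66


Looking up key 'black'
Value: 78

78


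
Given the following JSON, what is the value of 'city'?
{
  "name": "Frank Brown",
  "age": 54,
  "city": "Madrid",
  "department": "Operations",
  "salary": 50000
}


Looking up field 'city'
Value: Madrid

Madrid


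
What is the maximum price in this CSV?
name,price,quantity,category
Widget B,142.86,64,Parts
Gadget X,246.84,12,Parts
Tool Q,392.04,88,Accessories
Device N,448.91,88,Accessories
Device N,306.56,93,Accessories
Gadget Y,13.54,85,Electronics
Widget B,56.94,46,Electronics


Computing maximum price:
Values: [142.86, 246.84, 392.04, 448.91, 306.56, 13.54, 56.94]
Max = 448.91

448.91


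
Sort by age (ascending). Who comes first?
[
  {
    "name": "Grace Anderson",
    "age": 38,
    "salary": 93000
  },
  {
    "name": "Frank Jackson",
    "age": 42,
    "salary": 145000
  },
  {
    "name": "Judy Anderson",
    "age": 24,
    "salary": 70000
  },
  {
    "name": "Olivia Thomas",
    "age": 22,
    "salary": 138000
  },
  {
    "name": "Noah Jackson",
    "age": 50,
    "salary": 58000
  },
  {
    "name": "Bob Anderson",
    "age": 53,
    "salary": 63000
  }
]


Sort by: age (ascending)

Sorted order:
  1. Olivia Thomas (age = 22)
  2. Judy Anderson (age = 24)
  3. Grace Anderson (age = 38)
  4. Frank Jackson (age = 42)
  5. Noah Jackson (age = 50)
  6. Bob Anderson (age = 53)

First: Olivia Thomas

Olivia Thomas


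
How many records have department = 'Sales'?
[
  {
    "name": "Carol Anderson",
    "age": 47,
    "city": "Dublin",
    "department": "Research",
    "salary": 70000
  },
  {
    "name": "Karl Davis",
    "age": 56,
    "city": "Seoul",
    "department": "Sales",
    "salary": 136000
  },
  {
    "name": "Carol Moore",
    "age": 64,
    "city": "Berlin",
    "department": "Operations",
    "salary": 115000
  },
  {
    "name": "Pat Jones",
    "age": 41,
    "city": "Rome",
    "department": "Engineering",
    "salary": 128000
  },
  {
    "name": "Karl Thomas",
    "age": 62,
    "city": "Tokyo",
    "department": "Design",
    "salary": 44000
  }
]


Data: 5 records
Condition: department = 'Sales'

Checking each record:
  Carol Anderson: Research
  Karl Davis: Sales MATCH
  Carol Moore: Operations
  Pat Jones: Engineering
  Karl Thomas: Design

Count: 1

1


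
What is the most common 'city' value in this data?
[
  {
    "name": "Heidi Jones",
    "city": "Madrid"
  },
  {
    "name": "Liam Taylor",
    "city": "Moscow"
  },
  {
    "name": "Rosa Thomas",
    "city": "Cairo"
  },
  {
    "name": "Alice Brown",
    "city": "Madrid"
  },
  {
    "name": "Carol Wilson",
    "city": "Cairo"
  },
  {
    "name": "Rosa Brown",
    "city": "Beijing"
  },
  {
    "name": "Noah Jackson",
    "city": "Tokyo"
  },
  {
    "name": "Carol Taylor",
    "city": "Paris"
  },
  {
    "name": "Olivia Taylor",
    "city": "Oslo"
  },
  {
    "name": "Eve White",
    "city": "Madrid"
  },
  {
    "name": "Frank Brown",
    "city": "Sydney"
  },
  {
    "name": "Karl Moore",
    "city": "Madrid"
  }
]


Counting 'city' values across 12 records:

  Madrid: 4 ####
  Cairo: 2 ##
  Moscow: 1 #
  Beijing: 1 #
  Tokyo: 1 #
  Paris: 1 #
  Oslo: 1 #
  Sydney: 1 #

Most common: Madrid (4 times)

Madrid (4 times)


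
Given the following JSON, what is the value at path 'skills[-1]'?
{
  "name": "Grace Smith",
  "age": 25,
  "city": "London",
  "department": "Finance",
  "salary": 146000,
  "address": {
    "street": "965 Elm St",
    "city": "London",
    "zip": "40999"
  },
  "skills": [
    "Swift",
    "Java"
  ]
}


Query: skills[-1]
Path: skills -> last element
Value: Java

Java


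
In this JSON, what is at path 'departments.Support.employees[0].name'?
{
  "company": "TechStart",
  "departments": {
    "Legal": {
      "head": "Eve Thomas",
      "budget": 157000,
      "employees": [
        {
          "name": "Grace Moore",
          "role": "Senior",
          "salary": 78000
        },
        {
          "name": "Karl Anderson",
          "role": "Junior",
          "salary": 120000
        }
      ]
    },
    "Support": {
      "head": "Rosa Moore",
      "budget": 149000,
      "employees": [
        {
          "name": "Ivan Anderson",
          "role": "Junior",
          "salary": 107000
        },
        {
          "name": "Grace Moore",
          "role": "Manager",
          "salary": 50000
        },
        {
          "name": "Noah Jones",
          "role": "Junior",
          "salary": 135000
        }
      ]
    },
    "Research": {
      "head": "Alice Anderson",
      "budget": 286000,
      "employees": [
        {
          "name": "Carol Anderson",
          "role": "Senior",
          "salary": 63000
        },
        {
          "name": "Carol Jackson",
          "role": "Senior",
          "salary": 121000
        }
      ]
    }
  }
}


Path: departments.Support.employees[0].name

Navigate:
  -> departments
  -> Support
  -> employees[0].name = 'Ivan Anderson'

Ivan Anderson


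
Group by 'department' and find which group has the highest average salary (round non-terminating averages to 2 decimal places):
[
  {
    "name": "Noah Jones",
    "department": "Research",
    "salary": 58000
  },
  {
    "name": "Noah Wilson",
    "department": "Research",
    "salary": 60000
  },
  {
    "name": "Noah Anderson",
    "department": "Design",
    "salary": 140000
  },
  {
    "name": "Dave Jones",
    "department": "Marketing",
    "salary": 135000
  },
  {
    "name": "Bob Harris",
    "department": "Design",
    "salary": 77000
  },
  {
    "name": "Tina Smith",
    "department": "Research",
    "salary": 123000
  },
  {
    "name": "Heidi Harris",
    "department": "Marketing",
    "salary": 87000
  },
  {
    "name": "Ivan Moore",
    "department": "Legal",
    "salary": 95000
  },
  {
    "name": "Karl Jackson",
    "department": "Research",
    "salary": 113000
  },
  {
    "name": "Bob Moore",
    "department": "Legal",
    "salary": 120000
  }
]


Group by: department

Groups:
  Design: 2 people, avg salary = 217000/2 = $108500
  Legal: 2 people, avg salary = 215000/2 = $107500
  Marketing: 2 people, avg salary = 222000/2 = $111000
  Research: 4 people, avg salary = 354000/4 = $88500

Highest average salary: Marketing ($111000)

Marketing ($111000)


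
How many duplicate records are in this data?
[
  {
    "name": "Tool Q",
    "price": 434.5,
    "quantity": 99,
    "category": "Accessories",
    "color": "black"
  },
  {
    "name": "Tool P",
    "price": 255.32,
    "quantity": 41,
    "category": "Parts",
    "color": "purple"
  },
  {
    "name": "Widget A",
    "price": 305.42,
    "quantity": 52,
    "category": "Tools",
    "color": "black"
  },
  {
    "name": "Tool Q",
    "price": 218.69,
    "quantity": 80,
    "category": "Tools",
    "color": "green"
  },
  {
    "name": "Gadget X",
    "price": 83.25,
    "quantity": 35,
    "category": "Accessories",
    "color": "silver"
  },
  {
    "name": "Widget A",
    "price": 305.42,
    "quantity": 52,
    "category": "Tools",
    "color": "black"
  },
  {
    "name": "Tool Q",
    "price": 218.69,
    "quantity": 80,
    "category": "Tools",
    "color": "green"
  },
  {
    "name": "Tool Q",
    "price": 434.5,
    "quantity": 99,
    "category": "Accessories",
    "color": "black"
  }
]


Checking 8 records for duplicates:

  Row 1: Tool Q ($434.5, qty 99)
  Row 2: Tool P ($255.32, qty 41)
  Row 3: Widget A ($305.42, qty 52)
  Row 4: Tool Q ($218.69, qty 80)
  Row 5: Gadget X ($83.25, qty 35)
  Row 6: Widget A ($305.42, qty 52) <-- DUPLICATE
  Row 7: Tool Q ($218.69, qty 80) <-- DUPLICATE
  Row 8: Tool Q ($434.5, qty 99) <-- DUPLICATE

Duplicates found: 3
Unique records: 5

3 duplicates, 5 unique


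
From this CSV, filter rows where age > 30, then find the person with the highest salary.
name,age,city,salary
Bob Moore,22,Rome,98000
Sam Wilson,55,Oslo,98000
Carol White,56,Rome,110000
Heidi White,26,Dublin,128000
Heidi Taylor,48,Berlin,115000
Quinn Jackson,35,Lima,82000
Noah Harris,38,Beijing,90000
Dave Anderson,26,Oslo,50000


Filter: age > 30
Sort by: salary (descending)

Filtered records (5):
  Heidi Taylor, age 48, salary $115000
  Carol White, age 56, salary $110000
  Sam Wilson, age 55, salary $98000
  Noah Harris, age 38, salary $90000
  Quinn Jackson, age 35, salary $82000

Highest salary: Heidi Taylor ($115000)

Heidi Taylor


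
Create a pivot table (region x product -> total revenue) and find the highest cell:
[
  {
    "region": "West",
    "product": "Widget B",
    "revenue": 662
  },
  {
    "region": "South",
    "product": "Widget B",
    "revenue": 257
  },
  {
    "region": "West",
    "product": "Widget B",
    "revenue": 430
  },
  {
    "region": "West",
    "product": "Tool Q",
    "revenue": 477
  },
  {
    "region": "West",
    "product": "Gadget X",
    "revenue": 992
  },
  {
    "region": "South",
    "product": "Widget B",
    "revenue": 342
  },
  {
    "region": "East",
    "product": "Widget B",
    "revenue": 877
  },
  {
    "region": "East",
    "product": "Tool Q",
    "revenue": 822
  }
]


Pivot: region (rows) x product (columns) -> total revenue

     Gadget X      Tool Q        Widget B    
East             0           822           877  
South            0             0           599  
West           992           477          1092  

Highest: West / Widget B = $1092

West / Widget B = $1092


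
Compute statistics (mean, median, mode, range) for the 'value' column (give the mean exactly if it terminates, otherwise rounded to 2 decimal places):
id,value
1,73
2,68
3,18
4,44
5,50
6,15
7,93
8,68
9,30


Data: [73, 68, 18, 44, 50, 15, 93, 68, 30]
Count: 9
Sum: 459
Mean: 459/9 = 51
Sorted: [15, 18, 30, 44, 50, 68, 68, 73, 93]
Median: 50.0
Mode: 68 (2 times)
Range: 93 - 15 = 78
Min: 15, Max: 93

mean=51, median=50.0, mode=68, range=78


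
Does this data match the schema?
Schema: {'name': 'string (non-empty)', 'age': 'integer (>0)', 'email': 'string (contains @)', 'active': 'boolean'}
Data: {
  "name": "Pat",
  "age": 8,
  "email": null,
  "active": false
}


Validating each field against schema:
  name: OK (non-empty string)
  age: OK (positive integer)
  email: FAIL (null is not a string)
  active: OK (boolean)

Result: INVALID (1 error: email)

INVALID (1 error: email)


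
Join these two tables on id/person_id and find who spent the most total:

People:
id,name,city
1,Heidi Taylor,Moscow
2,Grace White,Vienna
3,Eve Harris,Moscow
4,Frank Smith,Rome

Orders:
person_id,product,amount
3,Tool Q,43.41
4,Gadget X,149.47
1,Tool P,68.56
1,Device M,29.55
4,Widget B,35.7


Join on: people.id = orders.person_id

Joined rows:
  Eve Harris (Moscow) bought Tool Q for $43.41
  Frank Smith (Rome) bought Gadget X for $149.47
  Heidi Taylor (Moscow) bought Tool P for $68.56
  Heidi Taylor (Moscow) bought Device M for $29.55
  Frank Smith (Rome) bought Widget B for $35.7

Total per person:
  Frank Smith: $185.17
  Heidi Taylor: $98.11
  Eve Harris: $43.41

Top spender: Frank Smith ($185.17)

Frank Smith ($185.17)


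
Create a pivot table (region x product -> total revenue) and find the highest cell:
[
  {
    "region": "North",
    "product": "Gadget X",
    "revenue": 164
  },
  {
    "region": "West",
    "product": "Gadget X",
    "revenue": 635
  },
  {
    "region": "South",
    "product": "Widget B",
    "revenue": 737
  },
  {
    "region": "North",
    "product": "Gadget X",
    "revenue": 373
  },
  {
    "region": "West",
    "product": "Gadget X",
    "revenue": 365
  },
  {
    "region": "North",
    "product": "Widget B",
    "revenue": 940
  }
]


Pivot: region (rows) x product (columns) -> total revenue

     Gadget X      Widget B    
North          537           940  
South            0           737  
West          1000             0  

Highest: West / Gadget X = $1000

West / Gadget X = $1000


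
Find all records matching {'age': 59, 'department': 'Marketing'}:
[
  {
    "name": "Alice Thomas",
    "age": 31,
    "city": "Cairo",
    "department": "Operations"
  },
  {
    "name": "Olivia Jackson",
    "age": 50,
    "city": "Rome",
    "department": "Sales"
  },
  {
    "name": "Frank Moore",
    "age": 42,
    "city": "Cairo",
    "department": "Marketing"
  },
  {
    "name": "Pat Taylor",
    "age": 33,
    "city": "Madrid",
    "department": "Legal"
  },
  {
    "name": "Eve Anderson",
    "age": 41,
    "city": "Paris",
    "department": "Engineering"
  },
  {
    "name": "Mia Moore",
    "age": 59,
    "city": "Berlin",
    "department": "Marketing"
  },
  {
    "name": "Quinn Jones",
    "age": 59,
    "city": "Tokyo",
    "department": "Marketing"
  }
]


Search criteria: {'age': 59, 'department': 'Marketing'}

Checking 7 records:
  Alice Thomas: {age: 31, department: Operations}
  Olivia Jackson: {age: 50, department: Sales}
  Frank Moore: {age: 42, department: Marketing}
  Pat Taylor: {age: 33, department: Legal}
  Eve Anderson: {age: 41, department: Engineering}
  Mia Moore: {age: 59, department: Marketing} <-- MATCH
  Quinn Jones: {age: 59, department: Marketing} <-- MATCH

Matches: ["Mia Moore", "Quinn Jones"]

["Mia Moore", "Quinn Jones"]


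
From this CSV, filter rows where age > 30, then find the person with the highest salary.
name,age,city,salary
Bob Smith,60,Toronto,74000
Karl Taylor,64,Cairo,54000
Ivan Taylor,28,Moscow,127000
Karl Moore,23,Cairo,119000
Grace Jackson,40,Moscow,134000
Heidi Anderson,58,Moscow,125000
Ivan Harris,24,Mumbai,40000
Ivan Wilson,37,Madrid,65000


Filter: age > 30
Sort by: salary (descending)

Filtered records (5):
  Grace Jackson, age 40, salary $134000
  Heidi Anderson, age 58, salary $125000
  Bob Smith, age 60, salary $74000
  Ivan Wilson, age 37, salary $65000
  Karl Taylor, age 64, salary $54000

Highest salary: Grace Jackson ($134000)

Grace Jackson


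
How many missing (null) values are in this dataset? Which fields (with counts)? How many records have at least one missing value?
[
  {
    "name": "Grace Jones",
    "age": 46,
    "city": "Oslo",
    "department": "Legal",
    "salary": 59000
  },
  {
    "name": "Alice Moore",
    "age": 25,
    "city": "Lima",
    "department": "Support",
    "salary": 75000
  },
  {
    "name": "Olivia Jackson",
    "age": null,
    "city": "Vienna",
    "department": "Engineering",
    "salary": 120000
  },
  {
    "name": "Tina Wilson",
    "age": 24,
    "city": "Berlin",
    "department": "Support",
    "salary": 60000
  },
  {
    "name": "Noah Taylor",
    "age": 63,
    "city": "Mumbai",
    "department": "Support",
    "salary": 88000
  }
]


Checking for missing (null) values in 5 records:

  Grace Jones: complete
  Alice Moore: complete
  Olivia Jackson: age
  Tina Wilson: complete
  Noah Taylor: complete

Per field:
  name: 0 missing
  age: 1 missing
  city: 0 missing
  department: 0 missing
  salary: 0 missing

Total missing values: 1
Records with any missing: 1

1 missing values (age: 1); 1 incomplete records


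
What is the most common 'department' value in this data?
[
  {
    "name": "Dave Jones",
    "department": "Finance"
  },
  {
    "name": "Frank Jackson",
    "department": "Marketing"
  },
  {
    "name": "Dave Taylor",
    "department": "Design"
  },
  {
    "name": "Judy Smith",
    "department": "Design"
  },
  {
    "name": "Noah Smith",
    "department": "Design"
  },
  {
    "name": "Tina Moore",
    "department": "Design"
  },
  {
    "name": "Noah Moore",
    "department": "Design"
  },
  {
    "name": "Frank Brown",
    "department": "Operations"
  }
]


Counting 'department' values across 8 records:

  Design: 5 #####
  Finance: 1 #
  Marketing: 1 #
  Operations: 1 #

Most common: Design (5 times)

Design (5 times)


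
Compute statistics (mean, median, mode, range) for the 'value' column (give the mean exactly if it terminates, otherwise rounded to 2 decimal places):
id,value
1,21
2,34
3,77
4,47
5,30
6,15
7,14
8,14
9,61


Data: [21, 34, 77, 47, 30, 15, 14, 14, 61]
Count: 9
Sum: 313
Mean: 313/9 ≈ 34.78 (rounded to 2 decimal places)
Sorted: [14, 14, 15, 21, 30, 34, 47, 61, 77]
Median: 30.0
Mode: 14 (2 times)
Range: 77 - 14 = 63
Min: 14, Max: 77

mean≈34.78, median=30.0, mode=14, range=63


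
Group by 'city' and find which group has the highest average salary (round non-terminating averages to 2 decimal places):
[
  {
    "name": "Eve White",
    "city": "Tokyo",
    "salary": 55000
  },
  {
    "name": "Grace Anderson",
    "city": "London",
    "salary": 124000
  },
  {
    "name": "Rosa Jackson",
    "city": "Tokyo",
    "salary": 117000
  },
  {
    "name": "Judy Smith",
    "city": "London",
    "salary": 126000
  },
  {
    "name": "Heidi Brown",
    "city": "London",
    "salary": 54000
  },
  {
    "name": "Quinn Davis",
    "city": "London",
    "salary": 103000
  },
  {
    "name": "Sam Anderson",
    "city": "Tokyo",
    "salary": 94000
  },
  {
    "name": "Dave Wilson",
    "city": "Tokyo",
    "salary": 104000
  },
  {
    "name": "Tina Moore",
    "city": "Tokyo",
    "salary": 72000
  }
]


Group by: city

Groups:
  London: 4 people, avg salary = 407000/4 = $101750
  Tokyo: 5 people, avg salary = 442000/5 = $88400

Highest average salary: London ($101750)

London ($101750)


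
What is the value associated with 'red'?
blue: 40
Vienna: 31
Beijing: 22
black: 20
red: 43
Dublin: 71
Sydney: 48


Looking up key 'red'
Value: 43

43


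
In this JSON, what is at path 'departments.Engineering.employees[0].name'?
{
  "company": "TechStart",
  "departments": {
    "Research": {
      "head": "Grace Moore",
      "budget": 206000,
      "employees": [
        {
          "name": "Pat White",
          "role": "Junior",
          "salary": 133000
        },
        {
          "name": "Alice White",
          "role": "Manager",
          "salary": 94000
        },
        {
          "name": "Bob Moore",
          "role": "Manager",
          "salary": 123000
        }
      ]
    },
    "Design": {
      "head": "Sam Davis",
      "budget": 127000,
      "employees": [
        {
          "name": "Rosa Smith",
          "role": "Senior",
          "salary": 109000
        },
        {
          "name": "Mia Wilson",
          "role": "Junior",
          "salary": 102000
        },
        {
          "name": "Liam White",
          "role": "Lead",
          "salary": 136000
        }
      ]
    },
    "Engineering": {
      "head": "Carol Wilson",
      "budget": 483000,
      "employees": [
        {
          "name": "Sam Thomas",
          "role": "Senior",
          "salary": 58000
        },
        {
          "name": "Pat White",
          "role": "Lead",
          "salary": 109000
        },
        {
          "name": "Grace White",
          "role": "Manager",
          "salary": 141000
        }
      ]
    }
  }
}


Path: departments.Engineering.employees[0].name

Navigate:
  -> departments
  -> Engineering
  -> employees[0].name = 'Sam Thomas'

Sam Thomas


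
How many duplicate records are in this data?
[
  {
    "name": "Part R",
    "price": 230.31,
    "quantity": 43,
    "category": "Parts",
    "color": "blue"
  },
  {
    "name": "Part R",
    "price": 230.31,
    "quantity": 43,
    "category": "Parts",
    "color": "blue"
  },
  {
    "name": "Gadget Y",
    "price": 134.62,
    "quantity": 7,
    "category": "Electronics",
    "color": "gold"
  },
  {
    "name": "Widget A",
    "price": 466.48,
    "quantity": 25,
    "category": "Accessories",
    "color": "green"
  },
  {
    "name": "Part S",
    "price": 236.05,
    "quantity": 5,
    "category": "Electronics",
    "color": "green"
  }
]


Checking 5 records for duplicates:

  Row 1: Part R ($230.31, qty 43)
  Row 2: Part R ($230.31, qty 43) <-- DUPLICATE
  Row 3: Gadget Y ($134.62, qty 7)
  Row 4: Widget A ($466.48, qty 25)
  Row 5: Part S ($236.05, qty 5)

Duplicates found: 1
Unique records: 4

1 duplicates, 4 unique


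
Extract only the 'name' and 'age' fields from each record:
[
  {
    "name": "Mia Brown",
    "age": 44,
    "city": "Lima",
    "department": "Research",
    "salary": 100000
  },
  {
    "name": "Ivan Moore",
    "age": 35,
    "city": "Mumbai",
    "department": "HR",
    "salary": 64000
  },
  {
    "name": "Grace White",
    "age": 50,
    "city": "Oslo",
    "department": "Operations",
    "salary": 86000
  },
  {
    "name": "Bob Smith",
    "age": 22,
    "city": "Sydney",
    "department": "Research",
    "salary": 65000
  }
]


Original: 4 records with fields: name, age, city, department, salary
Keep: ['name', 'age']
Drop: ['city', 'department', 'salary']
Result: 4 records, 2 fields each

[
  {
    "name": "Mia Brown",
    "age": 44
  },
  {
    "name": "Ivan Moore",
    "age": 35
  },
  {
    "name": "Grace White",
    "age": 50
  },
  {
    "name": "Bob Smith",
    "age": 22
  }
]


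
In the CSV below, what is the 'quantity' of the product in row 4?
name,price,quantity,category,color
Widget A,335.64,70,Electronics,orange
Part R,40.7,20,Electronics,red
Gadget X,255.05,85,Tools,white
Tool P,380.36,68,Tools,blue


Query: Row 4 ('Tool P'), column 'quantity'
Value: 68

68


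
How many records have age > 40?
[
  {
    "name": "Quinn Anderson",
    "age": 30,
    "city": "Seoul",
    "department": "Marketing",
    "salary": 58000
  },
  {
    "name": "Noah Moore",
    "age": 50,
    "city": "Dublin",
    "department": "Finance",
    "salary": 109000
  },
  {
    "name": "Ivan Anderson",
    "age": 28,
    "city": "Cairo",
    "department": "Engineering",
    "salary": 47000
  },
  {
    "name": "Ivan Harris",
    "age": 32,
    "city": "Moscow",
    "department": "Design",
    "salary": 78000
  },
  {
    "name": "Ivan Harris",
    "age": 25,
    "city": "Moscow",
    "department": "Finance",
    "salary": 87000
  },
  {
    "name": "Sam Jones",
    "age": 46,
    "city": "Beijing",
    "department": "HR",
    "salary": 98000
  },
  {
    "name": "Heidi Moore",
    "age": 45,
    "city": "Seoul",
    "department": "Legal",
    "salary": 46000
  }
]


Data: 7 records
Condition: age > 40

Checking each record:
  Quinn Anderson: 30
  Noah Moore: 50 MATCH
  Ivan Anderson: 28
  Ivan Harris: 32
  Ivan Harris: 25
  Sam Jones: 46 MATCH
  Heidi Moore: 45 MATCH

Count: 3

3


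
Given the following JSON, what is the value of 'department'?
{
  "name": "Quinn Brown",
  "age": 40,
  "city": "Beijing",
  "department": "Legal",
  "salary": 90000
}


Looking up field 'department'
Value: Legal

Legal


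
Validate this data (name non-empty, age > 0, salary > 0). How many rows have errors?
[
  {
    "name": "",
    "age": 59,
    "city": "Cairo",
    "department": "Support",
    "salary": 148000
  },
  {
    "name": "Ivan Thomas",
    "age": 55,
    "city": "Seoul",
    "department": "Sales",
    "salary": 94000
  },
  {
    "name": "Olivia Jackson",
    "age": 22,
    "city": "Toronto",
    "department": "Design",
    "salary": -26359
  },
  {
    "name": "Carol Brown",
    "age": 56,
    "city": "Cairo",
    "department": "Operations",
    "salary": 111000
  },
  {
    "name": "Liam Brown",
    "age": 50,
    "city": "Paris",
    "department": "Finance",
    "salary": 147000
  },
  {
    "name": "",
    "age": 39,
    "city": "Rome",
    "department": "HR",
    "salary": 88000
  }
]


Validating 6 records:
Rules: name non-empty, age > 0, salary > 0

  Row 1 (???): empty name
  Row 2 (Ivan Thomas): OK
  Row 3 (Olivia Jackson): negative salary: -26359
  Row 4 (Carol Brown): OK
  Row 5 (Liam Brown): OK
  Row 6 (???): empty name

Total errors: 3

3 errors


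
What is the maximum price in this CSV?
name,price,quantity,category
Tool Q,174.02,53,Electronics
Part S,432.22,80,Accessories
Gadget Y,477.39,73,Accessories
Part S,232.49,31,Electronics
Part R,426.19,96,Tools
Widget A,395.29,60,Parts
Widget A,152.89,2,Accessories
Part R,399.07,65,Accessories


Computing maximum price:
Values: [174.02, 432.22, 477.39, 232.49, 426.19, 395.29, 152.89, 399.07]
Max = 477.39

477.39


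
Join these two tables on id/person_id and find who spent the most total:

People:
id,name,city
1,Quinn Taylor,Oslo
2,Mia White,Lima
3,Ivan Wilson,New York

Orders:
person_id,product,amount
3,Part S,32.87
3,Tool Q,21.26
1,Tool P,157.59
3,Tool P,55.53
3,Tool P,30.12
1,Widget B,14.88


Join on: people.id = orders.person_id

Joined rows:
  Ivan Wilson (New York) bought Part S for $32.87
  Ivan Wilson (New York) bought Tool Q for $21.26
  Quinn Taylor (Oslo) bought Tool P for $157.59
  Ivan Wilson (New York) bought Tool P for $55.53
  Ivan Wilson (New York) bought Tool P for $30.12
  Quinn Taylor (Oslo) bought Widget B for $14.88

Total per person:
  Quinn Taylor: $172.47
  Ivan Wilson: $139.78

Top spender: Quinn Taylor ($172.47)

Quinn Taylor ($172.47)


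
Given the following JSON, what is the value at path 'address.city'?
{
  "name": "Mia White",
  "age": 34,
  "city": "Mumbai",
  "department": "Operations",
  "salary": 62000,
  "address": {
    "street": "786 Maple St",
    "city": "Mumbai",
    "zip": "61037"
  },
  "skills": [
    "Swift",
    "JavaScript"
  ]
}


Query: address.city
Path: address -> city
Value: Mumbai

Mumbai


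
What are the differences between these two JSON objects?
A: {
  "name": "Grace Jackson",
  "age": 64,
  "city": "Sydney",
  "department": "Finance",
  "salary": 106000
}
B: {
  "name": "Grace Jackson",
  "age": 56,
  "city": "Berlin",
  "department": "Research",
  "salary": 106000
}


Comparing each field (in key order):
  name: same
  age: DIFFERENT
  city: DIFFERENT
  department: DIFFERENT
  salary: same
Differences:
  age: 64 -> 56
  city: Sydney -> Berlin
  department: Finance -> Research

3 field(s) changed

3 changes: age, city, department


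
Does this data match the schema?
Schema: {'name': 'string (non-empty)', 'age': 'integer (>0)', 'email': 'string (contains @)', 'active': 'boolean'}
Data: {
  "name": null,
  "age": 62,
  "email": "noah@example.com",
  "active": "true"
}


Validating each field against schema:
  name: FAIL (null is not a string)
  age: OK (positive integer)
  email: OK (string with @)
  active: FAIL ("true" is not a boolean)

Result: INVALID (2 errors: name, active)

INVALID (2 errors: name, active)


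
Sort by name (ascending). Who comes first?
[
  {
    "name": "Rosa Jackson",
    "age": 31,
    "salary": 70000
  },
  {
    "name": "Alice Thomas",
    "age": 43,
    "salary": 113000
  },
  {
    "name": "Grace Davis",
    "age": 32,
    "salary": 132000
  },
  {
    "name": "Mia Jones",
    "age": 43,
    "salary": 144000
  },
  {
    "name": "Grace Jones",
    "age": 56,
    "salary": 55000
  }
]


Sort by: name (ascending)

Sorted order:
  1. Alice Thomas (name = Alice Thomas)
  2. Grace Davis (name = Grace Davis)
  3. Grace Jones (name = Grace Jones)
  4. Mia Jones (name = Mia Jones)
  5. Rosa Jackson (name = Rosa Jackson)

First: Alice Thomas

Alice Thomas


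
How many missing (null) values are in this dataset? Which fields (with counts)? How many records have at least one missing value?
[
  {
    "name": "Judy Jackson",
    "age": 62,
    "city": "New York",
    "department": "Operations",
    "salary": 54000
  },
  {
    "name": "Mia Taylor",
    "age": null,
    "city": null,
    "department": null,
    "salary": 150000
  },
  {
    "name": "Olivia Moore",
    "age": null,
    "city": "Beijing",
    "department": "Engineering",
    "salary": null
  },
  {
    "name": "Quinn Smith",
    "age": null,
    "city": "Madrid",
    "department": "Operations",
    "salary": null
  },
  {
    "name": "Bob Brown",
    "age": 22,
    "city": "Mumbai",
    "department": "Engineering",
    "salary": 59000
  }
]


Checking for missing (null) values in 5 records:

  Judy Jackson: complete
  Mia Taylor: age, city, department
  Olivia Moore: age, salary
  Quinn Smith: age, salary
  Bob Brown: complete

Per field:
  name: 0 missing
  age: 3 missing
  city: 1 missing
  department: 1 missing
  salary: 2 missing

Total missing values: 7
Records with any missing: 3

7 missing values (age: 3, city: 1, department: 1, salary: 2); 3 incomplete records


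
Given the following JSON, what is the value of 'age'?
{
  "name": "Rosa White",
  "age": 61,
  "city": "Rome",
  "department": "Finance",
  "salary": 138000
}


Looking up field 'age'
Value: 61

61


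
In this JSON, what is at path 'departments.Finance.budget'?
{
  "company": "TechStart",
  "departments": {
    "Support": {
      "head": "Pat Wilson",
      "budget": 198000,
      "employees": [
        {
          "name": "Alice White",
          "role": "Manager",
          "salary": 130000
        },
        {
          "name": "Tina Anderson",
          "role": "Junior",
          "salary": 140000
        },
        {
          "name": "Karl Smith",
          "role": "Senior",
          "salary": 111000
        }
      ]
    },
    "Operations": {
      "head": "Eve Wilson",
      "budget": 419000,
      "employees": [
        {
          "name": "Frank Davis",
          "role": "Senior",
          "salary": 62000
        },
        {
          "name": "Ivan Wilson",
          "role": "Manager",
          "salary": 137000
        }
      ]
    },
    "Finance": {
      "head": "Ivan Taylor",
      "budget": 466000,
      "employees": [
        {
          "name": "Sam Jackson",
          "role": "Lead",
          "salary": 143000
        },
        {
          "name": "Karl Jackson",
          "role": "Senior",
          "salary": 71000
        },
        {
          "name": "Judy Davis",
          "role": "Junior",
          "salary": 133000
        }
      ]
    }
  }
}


Path: departments.Finance.budget

Navigate:
  -> departments
  -> Finance
  -> budget = 466000

466000


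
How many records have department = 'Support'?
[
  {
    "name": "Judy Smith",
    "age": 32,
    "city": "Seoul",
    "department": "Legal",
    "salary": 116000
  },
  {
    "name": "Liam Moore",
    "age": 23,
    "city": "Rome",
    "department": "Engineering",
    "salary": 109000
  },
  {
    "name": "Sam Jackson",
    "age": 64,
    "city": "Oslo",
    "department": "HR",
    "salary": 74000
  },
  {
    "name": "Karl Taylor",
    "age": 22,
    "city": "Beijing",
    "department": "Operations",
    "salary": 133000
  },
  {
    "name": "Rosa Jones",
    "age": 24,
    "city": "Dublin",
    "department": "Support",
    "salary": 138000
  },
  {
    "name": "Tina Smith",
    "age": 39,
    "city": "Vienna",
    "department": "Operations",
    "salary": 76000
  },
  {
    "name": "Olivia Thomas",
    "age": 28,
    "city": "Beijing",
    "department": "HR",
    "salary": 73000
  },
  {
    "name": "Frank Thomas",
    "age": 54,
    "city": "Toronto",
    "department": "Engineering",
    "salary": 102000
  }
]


Data: 8 records
Condition: department = 'Support'

Checking each record:
  Judy Smith: Legal
  Liam Moore: Engineering
  Sam Jackson: HR
  Karl Taylor: Operations
  Rosa Jones: Support MATCH
  Tina Smith: Operations
  Olivia Thomas: HR
  Frank Thomas: Engineering

Count: 1

1


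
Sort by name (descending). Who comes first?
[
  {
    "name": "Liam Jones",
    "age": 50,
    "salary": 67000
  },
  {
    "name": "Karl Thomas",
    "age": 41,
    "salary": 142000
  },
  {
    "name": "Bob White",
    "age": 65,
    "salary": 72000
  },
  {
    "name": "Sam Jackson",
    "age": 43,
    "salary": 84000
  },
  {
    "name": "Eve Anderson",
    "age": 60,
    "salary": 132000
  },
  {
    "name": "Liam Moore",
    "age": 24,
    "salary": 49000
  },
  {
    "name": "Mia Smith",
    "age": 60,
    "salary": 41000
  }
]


Sort by: name (descending)

Sorted order:
  1. Sam Jackson (name = Sam Jackson)
  2. Mia Smith (name = Mia Smith)
  3. Liam Moore (name = Liam Moore)
  4. Liam Jones (name = Liam Jones)
  5. Karl Thomas (name = Karl Thomas)
  6. Eve Anderson (name = Eve Anderson)
  7. Bob White (name = Bob White)

First: Sam Jackson

Sam Jackson


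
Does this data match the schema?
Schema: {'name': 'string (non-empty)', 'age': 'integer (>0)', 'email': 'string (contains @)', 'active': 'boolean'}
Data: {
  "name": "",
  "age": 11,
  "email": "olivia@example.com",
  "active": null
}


Validating each field against schema:
  name: FAIL ("" is an empty string)
  age: OK (positive integer)
  email: OK (string with @)
  active: FAIL (null is not a boolean)

Result: INVALID (2 errors: name, active)

INVALID (2 errors: name, active)


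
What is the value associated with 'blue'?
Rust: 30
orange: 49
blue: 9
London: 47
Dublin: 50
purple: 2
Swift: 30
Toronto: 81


Looking up key 'blue'
Value: 9

9


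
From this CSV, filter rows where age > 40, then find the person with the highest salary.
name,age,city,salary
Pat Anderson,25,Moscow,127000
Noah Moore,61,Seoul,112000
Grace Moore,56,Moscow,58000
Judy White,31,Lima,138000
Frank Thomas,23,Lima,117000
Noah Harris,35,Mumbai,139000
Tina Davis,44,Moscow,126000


Filter: age > 40
Sort by: salary (descending)

Filtered records (3):
  Tina Davis, age 44, salary $126000
  Noah Moore, age 61, salary $112000
  Grace Moore, age 56, salary $58000

Highest salary: Tina Davis ($126000)

Tina Davis


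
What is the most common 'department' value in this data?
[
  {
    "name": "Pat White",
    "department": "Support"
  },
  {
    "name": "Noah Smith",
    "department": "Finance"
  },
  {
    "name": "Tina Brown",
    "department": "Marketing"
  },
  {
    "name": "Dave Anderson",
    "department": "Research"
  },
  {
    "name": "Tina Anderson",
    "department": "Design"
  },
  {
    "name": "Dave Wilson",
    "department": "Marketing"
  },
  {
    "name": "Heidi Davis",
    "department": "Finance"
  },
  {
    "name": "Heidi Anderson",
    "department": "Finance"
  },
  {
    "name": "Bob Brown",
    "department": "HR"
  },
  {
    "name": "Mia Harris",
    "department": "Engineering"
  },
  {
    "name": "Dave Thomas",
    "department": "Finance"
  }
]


Counting 'department' values across 11 records:

  Finance: 4 ####
  Marketing: 2 ##
  Support: 1 #
  Research: 1 #
  Design: 1 #
  HR: 1 #
  Engineering: 1 #

Most common: Finance (4 times)

Finance (4 times)


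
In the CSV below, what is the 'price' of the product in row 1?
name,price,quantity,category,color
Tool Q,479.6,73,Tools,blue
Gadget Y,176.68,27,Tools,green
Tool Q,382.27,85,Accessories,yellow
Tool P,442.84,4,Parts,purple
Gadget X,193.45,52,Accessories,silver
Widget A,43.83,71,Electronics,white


Query: Row 1 ('Tool Q'), column 'price'
Value: 479.6

479.6


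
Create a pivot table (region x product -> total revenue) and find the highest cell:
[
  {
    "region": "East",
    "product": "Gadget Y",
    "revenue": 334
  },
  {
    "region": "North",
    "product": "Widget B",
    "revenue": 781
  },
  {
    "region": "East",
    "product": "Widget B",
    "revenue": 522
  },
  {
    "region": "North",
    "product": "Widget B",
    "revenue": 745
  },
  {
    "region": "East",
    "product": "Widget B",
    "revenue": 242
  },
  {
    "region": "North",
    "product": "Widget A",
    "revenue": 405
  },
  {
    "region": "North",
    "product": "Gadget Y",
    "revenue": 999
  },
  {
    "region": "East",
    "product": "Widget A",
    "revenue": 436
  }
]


Pivot: region (rows) x product (columns) -> total revenue

     Gadget Y      Widget A      Widget B    
East           334           436           764  
North          999           405          1526  

Highest: North / Widget B = $1526

North / Widget B = $1526


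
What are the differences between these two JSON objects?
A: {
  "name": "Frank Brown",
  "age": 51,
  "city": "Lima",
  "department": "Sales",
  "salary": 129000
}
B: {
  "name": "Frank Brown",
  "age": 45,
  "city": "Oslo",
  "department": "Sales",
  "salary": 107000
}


Comparing each field (in key order):
  name: same
  age: DIFFERENT
  city: DIFFERENT
  department: same
  salary: DIFFERENT
Differences:
  age: 51 -> 45
  city: Lima -> Oslo
  salary: 129000 -> 107000

3 field(s) changed

3 changes: age, city, salary


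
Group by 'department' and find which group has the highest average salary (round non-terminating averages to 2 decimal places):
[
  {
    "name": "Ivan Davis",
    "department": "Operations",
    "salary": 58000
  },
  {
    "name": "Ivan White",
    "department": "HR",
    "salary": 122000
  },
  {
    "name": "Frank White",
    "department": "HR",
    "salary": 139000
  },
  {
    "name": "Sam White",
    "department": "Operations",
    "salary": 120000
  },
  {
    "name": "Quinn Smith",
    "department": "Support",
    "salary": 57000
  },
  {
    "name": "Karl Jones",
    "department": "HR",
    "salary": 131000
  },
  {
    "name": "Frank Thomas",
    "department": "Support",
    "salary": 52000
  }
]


Group by: department

Groups:
  HR: 3 people, avg salary = 392000/3 ≈ $130666.67
  Operations: 2 people, avg salary = 178000/2 = $89000
  Support: 2 people, avg salary = 109000/2 = $54500

Highest average salary: HR (≈$130666.67)

HR (≈$130666.67)


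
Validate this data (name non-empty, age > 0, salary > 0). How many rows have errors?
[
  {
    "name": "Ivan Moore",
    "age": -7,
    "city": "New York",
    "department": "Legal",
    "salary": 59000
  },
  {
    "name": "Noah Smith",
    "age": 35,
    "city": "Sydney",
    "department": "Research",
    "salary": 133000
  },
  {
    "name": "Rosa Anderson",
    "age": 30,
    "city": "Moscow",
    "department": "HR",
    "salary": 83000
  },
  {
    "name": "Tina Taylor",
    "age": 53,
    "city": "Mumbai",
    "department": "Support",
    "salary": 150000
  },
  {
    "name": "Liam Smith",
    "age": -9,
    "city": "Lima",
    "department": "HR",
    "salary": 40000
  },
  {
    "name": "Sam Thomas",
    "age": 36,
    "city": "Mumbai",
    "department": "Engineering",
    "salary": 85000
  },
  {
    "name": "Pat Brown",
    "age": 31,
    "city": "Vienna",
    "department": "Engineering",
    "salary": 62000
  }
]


Validating 7 records:
Rules: name non-empty, age > 0, salary > 0

  Row 1 (Ivan Moore): negative age: -7
  Row 2 (Noah Smith): OK
  Row 3 (Rosa Anderson): OK
  Row 4 (Tina Taylor): OK
  Row 5 (Liam Smith): negative age: -9
  Row 6 (Sam Thomas): OK
  Row 7 (Pat Brown): OK

Total errors: 2

2 errors
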